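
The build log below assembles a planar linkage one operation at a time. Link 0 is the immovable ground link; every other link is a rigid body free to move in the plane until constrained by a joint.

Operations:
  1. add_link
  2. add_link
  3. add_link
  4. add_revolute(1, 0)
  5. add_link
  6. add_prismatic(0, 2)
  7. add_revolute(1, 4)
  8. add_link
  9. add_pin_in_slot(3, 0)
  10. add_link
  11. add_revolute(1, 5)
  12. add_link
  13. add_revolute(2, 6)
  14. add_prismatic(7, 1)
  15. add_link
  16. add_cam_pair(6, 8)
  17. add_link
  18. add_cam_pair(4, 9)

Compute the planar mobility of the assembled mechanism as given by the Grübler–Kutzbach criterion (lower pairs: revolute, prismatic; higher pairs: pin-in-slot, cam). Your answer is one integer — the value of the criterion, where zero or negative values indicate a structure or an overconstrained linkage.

M = 12

L=1 J1=0 J2=0
add link → L=2 J1=0 J2=0
add link → L=3 J1=0 J2=0
add link → L=4 J1=0 J2=0
R@1,0 dof=1 J1 → L=4 J1=1 J2=0
add link → L=5 J1=1 J2=0
P@0,2 dof=1 J1 → L=5 J1=2 J2=0
R@1,4 dof=1 J1 → L=5 J1=3 J2=0
add link → L=6 J1=3 J2=0
PS@3,0 dof=2 J2 → L=6 J1=3 J2=1
add link → L=7 J1=3 J2=1
R@1,5 dof=1 J1 → L=7 J1=4 J2=1
add link → L=8 J1=4 J2=1
R@2,6 dof=1 J1 → L=8 J1=5 J2=1
P@7,1 dof=1 J1 → L=8 J1=6 J2=1
add link → L=9 J1=6 J2=1
C@6,8 dof=2 J2 → L=9 J1=6 J2=2
add link → L=10 J1=6 J2=2
C@4,9 dof=2 J2 → L=10 J1=6 J2=3
M=3(L−1)−2J1−J2=3·9−2·6−3=12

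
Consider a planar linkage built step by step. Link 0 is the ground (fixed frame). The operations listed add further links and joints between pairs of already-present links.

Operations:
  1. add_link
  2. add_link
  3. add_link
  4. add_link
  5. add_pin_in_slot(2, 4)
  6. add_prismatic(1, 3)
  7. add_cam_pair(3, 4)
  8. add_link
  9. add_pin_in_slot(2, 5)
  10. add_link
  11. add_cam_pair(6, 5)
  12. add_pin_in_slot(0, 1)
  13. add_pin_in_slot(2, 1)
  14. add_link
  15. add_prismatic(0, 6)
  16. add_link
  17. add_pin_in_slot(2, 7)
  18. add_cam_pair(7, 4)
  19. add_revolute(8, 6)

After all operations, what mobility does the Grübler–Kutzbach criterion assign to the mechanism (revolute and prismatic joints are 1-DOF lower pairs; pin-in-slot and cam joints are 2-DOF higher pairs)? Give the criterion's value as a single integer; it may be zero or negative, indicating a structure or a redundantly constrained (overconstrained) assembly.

L=1 J1=0 J2=0
add link → L=2 J1=0 J2=0
add link → L=3 J1=0 J2=0
add link → L=4 J1=0 J2=0
add link → L=5 J1=0 J2=0
PS@2,4 dof=2 J2 → L=5 J1=0 J2=1
P@1,3 dof=1 J1 → L=5 J1=1 J2=1
C@3,4 dof=2 J2 → L=5 J1=1 J2=2
add link → L=6 J1=1 J2=2
PS@2,5 dof=2 J2 → L=6 J1=1 J2=3
add link → L=7 J1=1 J2=3
C@6,5 dof=2 J2 → L=7 J1=1 J2=4
PS@0,1 dof=2 J2 → L=7 J1=1 J2=5
PS@2,1 dof=2 J2 → L=7 J1=1 J2=6
add link → L=8 J1=1 J2=6
P@0,6 dof=1 J1 → L=8 J1=2 J2=6
add link → L=9 J1=2 J2=6
PS@2,7 dof=2 J2 → L=9 J1=2 J2=7
C@7,4 dof=2 J2 → L=9 J1=2 J2=8
R@8,6 dof=1 J1 → L=9 J1=3 J2=8
M=3(L−1)−2J1−J2=3·8−2·3−8=10

M = 10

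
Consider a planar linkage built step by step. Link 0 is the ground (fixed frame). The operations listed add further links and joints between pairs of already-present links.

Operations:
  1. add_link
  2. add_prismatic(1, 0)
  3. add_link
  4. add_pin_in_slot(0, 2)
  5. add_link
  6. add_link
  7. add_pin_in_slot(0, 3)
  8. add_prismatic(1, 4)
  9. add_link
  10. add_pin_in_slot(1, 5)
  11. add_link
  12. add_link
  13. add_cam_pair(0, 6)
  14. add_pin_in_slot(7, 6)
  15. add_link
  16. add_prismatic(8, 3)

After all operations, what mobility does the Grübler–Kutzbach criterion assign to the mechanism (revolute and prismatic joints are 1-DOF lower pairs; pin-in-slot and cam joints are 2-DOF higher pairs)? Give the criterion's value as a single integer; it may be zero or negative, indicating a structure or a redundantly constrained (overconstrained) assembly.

link 0 = ground. State L|J1|J2 = 1|0|0
+link1  2|0|0
P(1,0) f=1→J1  2|1|0
+link2  3|1|0
PS(0,2) f=2→J2  3|1|1
+link3  4|1|1
+link4  5|1|1
PS(0,3) f=2→J2  5|1|2
P(1,4) f=1→J1  5|2|2
+link5  6|2|2
PS(1,5) f=2→J2  6|2|3
+link6  7|2|3
+link7  8|2|3
C(0,6) f=2→J2  8|2|4
PS(7,6) f=2→J2  8|2|5
+link8  9|2|5
P(8,3) f=1→J1  9|3|5
M = 3(9−1)−2·3−5 = 24−6−5 = 13

M = 13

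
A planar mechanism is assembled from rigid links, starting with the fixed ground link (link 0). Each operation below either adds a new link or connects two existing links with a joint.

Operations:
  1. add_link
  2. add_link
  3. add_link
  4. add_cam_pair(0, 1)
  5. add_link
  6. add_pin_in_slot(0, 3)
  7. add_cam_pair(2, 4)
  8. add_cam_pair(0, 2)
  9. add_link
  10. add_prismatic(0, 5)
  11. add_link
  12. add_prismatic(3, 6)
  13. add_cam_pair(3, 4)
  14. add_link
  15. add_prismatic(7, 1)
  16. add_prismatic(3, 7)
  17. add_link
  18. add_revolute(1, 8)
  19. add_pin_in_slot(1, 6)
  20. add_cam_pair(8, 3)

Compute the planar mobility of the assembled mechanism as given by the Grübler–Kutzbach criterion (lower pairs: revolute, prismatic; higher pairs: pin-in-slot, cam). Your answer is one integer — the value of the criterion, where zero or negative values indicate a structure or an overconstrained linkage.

M = 7

link 0 = ground. State L|J1|J2 = 1|0|0
+link1  2|0|0
+link2  3|0|0
+link3  4|0|0
C(0,1) f=2→J2  4|0|1
+link4  5|0|1
PS(0,3) f=2→J2  5|0|2
C(2,4) f=2→J2  5|0|3
C(0,2) f=2→J2  5|0|4
+link5  6|0|4
P(0,5) f=1→J1  6|1|4
+link6  7|1|4
P(3,6) f=1→J1  7|2|4
C(3,4) f=2→J2  7|2|5
+link7  8|2|5
P(7,1) f=1→J1  8|3|5
P(3,7) f=1→J1  8|4|5
+link8  9|4|5
R(1,8) f=1→J1  9|5|5
PS(1,6) f=2→J2  9|5|6
C(8,3) f=2→J2  9|5|7
M = 3(9−1)−2·5−7 = 24−10−7 = 7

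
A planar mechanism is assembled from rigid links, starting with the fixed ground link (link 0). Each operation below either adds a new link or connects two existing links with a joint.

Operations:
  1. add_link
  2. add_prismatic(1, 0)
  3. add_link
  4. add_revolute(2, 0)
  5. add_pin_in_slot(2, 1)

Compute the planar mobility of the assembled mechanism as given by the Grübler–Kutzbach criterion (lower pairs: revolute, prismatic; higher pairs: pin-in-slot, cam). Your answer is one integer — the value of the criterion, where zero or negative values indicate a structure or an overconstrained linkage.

L=1 J1=0 J2=0
add link → L=2 J1=0 J2=0
P@1,0 dof=1 J1 → L=2 J1=1 J2=0
add link → L=3 J1=1 J2=0
R@2,0 dof=1 J1 → L=3 J1=2 J2=0
PS@2,1 dof=2 J2 → L=3 J1=2 J2=1
M=3(L−1)−2J1−J2=3·2−2·2−1=1

M = 1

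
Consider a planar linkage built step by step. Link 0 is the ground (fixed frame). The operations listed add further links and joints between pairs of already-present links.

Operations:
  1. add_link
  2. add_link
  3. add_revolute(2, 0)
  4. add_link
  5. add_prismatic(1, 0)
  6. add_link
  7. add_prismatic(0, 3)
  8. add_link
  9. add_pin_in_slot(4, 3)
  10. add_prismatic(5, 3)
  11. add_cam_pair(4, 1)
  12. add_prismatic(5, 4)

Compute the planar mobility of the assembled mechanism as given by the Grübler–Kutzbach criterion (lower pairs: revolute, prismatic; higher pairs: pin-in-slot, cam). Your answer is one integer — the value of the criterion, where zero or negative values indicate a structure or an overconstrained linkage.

ground; <1,0,0>
#1 <2,0,0>
#2 <3,0,0>
R:2↔0 J1 <3,1,0>
#3 <4,1,0>
P:1↔0 J1 <4,2,0>
#4 <5,2,0>
P:0↔3 J1 <5,3,0>
#5 <6,3,0>
PS:4↔3 J2 <6,3,1>
P:5↔3 J1 <6,4,1>
C:4↔1 J2 <6,4,2>
P:5↔4 J1 <6,5,2>
3×5 − 2×5 − 1×2 = 3

M = 3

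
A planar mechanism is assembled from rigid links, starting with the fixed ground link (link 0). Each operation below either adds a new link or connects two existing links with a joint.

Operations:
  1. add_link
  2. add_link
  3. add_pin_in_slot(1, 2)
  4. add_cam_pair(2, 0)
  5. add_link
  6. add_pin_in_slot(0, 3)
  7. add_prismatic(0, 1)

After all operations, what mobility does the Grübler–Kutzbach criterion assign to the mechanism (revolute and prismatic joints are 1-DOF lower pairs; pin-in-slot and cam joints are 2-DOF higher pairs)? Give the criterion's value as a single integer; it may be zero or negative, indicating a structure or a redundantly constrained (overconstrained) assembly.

M = 4

ground; <1,0,0>
#1 <2,0,0>
#2 <3,0,0>
PS:1↔2 J2 <3,0,1>
C:2↔0 J2 <3,0,2>
#3 <4,0,2>
PS:0↔3 J2 <4,0,3>
P:0↔1 J1 <4,1,3>
3×3 − 2×1 − 1×3 = 4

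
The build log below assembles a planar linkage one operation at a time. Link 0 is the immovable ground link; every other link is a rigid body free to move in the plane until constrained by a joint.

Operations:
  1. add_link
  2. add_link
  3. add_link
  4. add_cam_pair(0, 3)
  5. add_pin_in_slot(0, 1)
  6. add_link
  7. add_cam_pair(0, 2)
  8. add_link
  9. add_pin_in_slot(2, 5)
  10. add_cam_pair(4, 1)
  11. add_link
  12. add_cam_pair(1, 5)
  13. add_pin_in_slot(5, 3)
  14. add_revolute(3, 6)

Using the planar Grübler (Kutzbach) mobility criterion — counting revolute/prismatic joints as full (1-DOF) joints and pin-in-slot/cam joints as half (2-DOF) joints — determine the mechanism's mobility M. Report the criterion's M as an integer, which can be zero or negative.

M = 9

(L,J1,J2)=(1,0,0); link0 fixed
link1: (2,0,0)
link2: (3,0,0)
link3: (4,0,0)
C 0-3 [J2]: (4,0,1)
PS 0-1 [J2]: (4,0,2)
link4: (5,0,2)
C 0-2 [J2]: (5,0,3)
link5: (6,0,3)
PS 2-5 [J2]: (6,0,4)
C 4-1 [J2]: (6,0,5)
link6: (7,0,5)
C 1-5 [J2]: (7,0,6)
PS 5-3 [J2]: (7,0,7)
R 3-6 [J1]: (7,1,7)
Grübler: 3·6 − 2·1 − 7 = 9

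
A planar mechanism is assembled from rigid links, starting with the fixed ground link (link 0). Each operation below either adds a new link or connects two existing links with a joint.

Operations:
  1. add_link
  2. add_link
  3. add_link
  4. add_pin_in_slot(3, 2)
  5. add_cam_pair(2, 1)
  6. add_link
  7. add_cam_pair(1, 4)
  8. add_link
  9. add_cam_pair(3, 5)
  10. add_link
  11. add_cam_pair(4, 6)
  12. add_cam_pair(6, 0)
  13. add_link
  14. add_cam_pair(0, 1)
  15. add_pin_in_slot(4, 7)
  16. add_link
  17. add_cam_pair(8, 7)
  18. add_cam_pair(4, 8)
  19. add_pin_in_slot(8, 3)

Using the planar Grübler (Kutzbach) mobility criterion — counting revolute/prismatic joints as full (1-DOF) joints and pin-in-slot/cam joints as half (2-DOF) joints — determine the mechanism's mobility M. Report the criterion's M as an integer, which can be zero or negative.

(L,J1,J2)=(1,0,0); link0 fixed
link1: (2,0,0)
link2: (3,0,0)
link3: (4,0,0)
PS 3-2 [J2]: (4,0,1)
C 2-1 [J2]: (4,0,2)
link4: (5,0,2)
C 1-4 [J2]: (5,0,3)
link5: (6,0,3)
C 3-5 [J2]: (6,0,4)
link6: (7,0,4)
C 4-6 [J2]: (7,0,5)
C 6-0 [J2]: (7,0,6)
link7: (8,0,6)
C 0-1 [J2]: (8,0,7)
PS 4-7 [J2]: (8,0,8)
link8: (9,0,8)
C 8-7 [J2]: (9,0,9)
C 4-8 [J2]: (9,0,10)
PS 8-3 [J2]: (9,0,11)
Grübler: 3·8 − 2·0 − 11 = 13

M = 13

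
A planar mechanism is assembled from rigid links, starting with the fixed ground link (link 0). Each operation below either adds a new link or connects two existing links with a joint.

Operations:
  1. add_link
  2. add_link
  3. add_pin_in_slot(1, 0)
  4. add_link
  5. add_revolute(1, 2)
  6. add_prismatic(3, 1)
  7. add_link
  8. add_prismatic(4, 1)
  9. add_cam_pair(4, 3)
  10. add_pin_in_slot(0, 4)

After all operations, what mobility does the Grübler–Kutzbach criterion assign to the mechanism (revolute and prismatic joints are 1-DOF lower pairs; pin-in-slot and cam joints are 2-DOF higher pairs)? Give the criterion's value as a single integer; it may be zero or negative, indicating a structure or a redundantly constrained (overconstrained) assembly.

L=1 J1=0 J2=0
add link → L=2 J1=0 J2=0
add link → L=3 J1=0 J2=0
PS@1,0 dof=2 J2 → L=3 J1=0 J2=1
add link → L=4 J1=0 J2=1
R@1,2 dof=1 J1 → L=4 J1=1 J2=1
P@3,1 dof=1 J1 → L=4 J1=2 J2=1
add link → L=5 J1=2 J2=1
P@4,1 dof=1 J1 → L=5 J1=3 J2=1
C@4,3 dof=2 J2 → L=5 J1=3 J2=2
PS@0,4 dof=2 J2 → L=5 J1=3 J2=3
M=3(L−1)−2J1−J2=3·4−2·3−3=3

M = 3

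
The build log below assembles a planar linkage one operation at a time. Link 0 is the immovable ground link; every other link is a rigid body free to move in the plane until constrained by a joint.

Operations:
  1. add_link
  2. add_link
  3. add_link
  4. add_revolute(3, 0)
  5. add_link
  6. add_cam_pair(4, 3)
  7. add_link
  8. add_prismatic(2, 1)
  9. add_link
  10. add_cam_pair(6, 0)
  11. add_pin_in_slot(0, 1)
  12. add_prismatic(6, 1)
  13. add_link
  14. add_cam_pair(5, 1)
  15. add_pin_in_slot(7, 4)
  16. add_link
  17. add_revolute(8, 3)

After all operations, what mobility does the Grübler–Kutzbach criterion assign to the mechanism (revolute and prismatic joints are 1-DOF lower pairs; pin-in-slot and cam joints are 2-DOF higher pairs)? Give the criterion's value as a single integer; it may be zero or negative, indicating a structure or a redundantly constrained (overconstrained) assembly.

M = 11

ground; <1,0,0>
#1 <2,0,0>
#2 <3,0,0>
#3 <4,0,0>
R:3↔0 J1 <4,1,0>
#4 <5,1,0>
C:4↔3 J2 <5,1,1>
#5 <6,1,1>
P:2↔1 J1 <6,2,1>
#6 <7,2,1>
C:6↔0 J2 <7,2,2>
PS:0↔1 J2 <7,2,3>
P:6↔1 J1 <7,3,3>
#7 <8,3,3>
C:5↔1 J2 <8,3,4>
PS:7↔4 J2 <8,3,5>
#8 <9,3,5>
R:8↔3 J1 <9,4,5>
3×8 − 2×4 − 1×5 = 11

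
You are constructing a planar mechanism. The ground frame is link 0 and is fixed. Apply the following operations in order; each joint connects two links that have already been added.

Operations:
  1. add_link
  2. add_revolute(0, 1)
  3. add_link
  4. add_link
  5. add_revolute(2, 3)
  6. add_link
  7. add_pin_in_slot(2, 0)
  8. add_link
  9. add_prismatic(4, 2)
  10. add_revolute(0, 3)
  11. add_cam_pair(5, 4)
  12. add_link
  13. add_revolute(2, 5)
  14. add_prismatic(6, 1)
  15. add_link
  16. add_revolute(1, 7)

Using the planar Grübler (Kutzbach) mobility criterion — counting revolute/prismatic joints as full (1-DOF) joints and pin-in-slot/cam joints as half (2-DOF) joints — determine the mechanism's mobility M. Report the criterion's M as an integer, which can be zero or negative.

M = 5

[1;0;0] (link 0 is ground)
L+ [2;0;0]
R(0,1)∈J1 [2;1;0]
L+ [3;1;0]
L+ [4;1;0]
R(2,3)∈J1 [4;2;0]
L+ [5;2;0]
PS(2,0)∈J2 [5;2;1]
L+ [6;2;1]
P(4,2)∈J1 [6;3;1]
R(0,3)∈J1 [6;4;1]
C(5,4)∈J2 [6;4;2]
L+ [7;4;2]
R(2,5)∈J1 [7;5;2]
P(6,1)∈J1 [7;6;2]
L+ [8;6;2]
R(1,7)∈J1 [8;7;2]
mobility = 21 − 14 − 2 = 5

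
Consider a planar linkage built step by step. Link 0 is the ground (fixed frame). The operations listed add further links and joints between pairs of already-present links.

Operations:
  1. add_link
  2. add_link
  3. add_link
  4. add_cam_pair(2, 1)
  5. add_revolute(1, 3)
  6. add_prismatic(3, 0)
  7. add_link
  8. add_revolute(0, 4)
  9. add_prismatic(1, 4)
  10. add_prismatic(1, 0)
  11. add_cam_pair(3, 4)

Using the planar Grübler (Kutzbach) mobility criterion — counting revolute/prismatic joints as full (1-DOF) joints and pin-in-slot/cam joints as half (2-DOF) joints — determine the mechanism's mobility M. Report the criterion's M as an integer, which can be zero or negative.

link 0 = ground. State L|J1|J2 = 1|0|0
+link1  2|0|0
+link2  3|0|0
+link3  4|0|0
C(2,1) f=2→J2  4|0|1
R(1,3) f=1→J1  4|1|1
P(3,0) f=1→J1  4|2|1
+link4  5|2|1
R(0,4) f=1→J1  5|3|1
P(1,4) f=1→J1  5|4|1
P(1,0) f=1→J1  5|5|1
C(3,4) f=2→J2  5|5|2
M = 3(5−1)−2·5−2 = 12−10−2 = 0

M = 0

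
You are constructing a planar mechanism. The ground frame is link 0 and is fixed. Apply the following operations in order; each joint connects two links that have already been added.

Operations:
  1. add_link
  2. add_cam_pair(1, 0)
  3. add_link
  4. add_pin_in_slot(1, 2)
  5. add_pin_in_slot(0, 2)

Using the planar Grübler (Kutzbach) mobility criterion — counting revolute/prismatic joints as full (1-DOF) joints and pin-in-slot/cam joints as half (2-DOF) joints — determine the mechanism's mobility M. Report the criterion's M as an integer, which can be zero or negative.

M = 3

link 0 = ground. State L|J1|J2 = 1|0|0
+link1  2|0|0
C(1,0) f=2→J2  2|0|1
+link2  3|0|1
PS(1,2) f=2→J2  3|0|2
PS(0,2) f=2→J2  3|0|3
M = 3(3−1)−2·0−3 = 6−0−3 = 3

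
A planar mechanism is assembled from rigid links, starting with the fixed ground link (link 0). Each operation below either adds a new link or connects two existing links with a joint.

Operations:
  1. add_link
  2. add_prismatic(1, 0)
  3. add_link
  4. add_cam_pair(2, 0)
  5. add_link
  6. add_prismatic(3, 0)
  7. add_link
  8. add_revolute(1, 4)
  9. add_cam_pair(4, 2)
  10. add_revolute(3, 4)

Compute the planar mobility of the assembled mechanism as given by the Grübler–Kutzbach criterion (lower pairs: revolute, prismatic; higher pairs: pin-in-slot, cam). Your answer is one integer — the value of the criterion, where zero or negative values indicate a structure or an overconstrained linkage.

[1;0;0] (link 0 is ground)
L+ [2;0;0]
P(1,0)∈J1 [2;1;0]
L+ [3;1;0]
C(2,0)∈J2 [3;1;1]
L+ [4;1;1]
P(3,0)∈J1 [4;2;1]
L+ [5;2;1]
R(1,4)∈J1 [5;3;1]
C(4,2)∈J2 [5;3;2]
R(3,4)∈J1 [5;4;2]
mobility = 12 − 8 − 2 = 2

M = 2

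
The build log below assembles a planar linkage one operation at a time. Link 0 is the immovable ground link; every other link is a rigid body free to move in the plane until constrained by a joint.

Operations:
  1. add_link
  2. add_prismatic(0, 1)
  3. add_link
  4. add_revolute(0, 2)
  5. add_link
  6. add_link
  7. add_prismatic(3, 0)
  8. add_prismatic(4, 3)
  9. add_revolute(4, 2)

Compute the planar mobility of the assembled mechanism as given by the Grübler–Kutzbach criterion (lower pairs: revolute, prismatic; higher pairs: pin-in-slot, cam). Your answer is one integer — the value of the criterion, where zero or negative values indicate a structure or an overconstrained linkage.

(L,J1,J2)=(1,0,0); link0 fixed
link1: (2,0,0)
P 0-1 [J1]: (2,1,0)
link2: (3,1,0)
R 0-2 [J1]: (3,2,0)
link3: (4,2,0)
link4: (5,2,0)
P 3-0 [J1]: (5,3,0)
P 4-3 [J1]: (5,4,0)
R 4-2 [J1]: (5,5,0)
Grübler: 3·4 − 2·5 − 0 = 2

M = 2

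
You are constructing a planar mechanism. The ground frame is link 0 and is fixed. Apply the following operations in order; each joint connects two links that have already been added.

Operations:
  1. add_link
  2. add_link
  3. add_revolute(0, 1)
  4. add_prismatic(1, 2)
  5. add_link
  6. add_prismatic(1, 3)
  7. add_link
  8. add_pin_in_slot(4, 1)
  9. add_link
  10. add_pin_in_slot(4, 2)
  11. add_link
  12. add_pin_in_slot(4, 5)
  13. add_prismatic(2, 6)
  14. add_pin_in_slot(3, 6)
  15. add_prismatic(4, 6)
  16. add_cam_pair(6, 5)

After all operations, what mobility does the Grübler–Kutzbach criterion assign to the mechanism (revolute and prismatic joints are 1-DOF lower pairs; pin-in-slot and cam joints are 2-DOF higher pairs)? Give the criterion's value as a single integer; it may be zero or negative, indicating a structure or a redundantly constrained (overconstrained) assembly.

L=1 J1=0 J2=0
add link → L=2 J1=0 J2=0
add link → L=3 J1=0 J2=0
R@0,1 dof=1 J1 → L=3 J1=1 J2=0
P@1,2 dof=1 J1 → L=3 J1=2 J2=0
add link → L=4 J1=2 J2=0
P@1,3 dof=1 J1 → L=4 J1=3 J2=0
add link → L=5 J1=3 J2=0
PS@4,1 dof=2 J2 → L=5 J1=3 J2=1
add link → L=6 J1=3 J2=1
PS@4,2 dof=2 J2 → L=6 J1=3 J2=2
add link → L=7 J1=3 J2=2
PS@4,5 dof=2 J2 → L=7 J1=3 J2=3
P@2,6 dof=1 J1 → L=7 J1=4 J2=3
PS@3,6 dof=2 J2 → L=7 J1=4 J2=4
P@4,6 dof=1 J1 → L=7 J1=5 J2=4
C@6,5 dof=2 J2 → L=7 J1=5 J2=5
M=3(L−1)−2J1−J2=3·6−2·5−5=3

M = 3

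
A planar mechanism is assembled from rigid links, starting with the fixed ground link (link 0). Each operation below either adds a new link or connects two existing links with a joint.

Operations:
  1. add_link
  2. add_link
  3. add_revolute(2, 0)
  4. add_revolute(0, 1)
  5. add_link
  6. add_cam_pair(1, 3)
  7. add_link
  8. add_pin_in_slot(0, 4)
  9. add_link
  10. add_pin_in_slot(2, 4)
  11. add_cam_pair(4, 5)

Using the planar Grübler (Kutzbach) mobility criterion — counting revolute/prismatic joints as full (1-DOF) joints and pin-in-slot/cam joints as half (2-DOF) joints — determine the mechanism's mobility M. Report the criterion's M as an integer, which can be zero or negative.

M = 7

ground; <1,0,0>
#1 <2,0,0>
#2 <3,0,0>
R:2↔0 J1 <3,1,0>
R:0↔1 J1 <3,2,0>
#3 <4,2,0>
C:1↔3 J2 <4,2,1>
#4 <5,2,1>
PS:0↔4 J2 <5,2,2>
#5 <6,2,2>
PS:2↔4 J2 <6,2,3>
C:4↔5 J2 <6,2,4>
3×5 − 2×2 − 1×4 = 7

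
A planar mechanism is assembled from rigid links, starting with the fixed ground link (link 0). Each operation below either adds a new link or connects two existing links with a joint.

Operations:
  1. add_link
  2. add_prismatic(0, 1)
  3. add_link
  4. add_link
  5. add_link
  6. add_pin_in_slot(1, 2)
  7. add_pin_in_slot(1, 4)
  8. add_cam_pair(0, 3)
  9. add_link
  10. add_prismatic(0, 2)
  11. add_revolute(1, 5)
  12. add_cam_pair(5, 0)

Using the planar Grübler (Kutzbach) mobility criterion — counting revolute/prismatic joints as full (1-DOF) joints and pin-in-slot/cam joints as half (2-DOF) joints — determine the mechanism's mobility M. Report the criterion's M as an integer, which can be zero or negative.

[1;0;0] (link 0 is ground)
L+ [2;0;0]
P(0,1)∈J1 [2;1;0]
L+ [3;1;0]
L+ [4;1;0]
L+ [5;1;0]
PS(1,2)∈J2 [5;1;1]
PS(1,4)∈J2 [5;1;2]
C(0,3)∈J2 [5;1;3]
L+ [6;1;3]
P(0,2)∈J1 [6;2;3]
R(1,5)∈J1 [6;3;3]
C(5,0)∈J2 [6;3;4]
mobility = 15 − 6 − 4 = 5

M = 5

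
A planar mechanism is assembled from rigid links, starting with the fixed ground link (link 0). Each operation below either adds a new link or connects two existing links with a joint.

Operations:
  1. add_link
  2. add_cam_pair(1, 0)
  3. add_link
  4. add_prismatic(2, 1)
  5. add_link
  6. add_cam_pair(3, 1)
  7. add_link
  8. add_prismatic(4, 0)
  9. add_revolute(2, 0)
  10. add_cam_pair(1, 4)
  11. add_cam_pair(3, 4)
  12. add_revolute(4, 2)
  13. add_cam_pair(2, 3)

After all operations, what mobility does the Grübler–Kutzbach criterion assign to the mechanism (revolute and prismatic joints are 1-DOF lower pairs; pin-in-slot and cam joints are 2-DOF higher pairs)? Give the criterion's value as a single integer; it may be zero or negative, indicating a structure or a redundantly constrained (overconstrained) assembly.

M = -1

ground; <1,0,0>
#1 <2,0,0>
C:1↔0 J2 <2,0,1>
#2 <3,0,1>
P:2↔1 J1 <3,1,1>
#3 <4,1,1>
C:3↔1 J2 <4,1,2>
#4 <5,1,2>
P:4↔0 J1 <5,2,2>
R:2↔0 J1 <5,3,2>
C:1↔4 J2 <5,3,3>
C:3↔4 J2 <5,3,4>
R:4↔2 J1 <5,4,4>
C:2↔3 J2 <5,4,5>
3×4 − 2×4 − 1×5 = -1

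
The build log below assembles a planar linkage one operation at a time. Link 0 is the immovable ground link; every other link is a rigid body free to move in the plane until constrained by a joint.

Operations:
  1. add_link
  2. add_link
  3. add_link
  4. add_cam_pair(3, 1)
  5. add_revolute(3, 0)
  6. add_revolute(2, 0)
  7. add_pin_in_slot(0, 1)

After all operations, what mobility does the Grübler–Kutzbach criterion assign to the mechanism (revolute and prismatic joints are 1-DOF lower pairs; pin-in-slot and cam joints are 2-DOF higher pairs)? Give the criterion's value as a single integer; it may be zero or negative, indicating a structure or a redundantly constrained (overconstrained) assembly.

link 0 = ground. State L|J1|J2 = 1|0|0
+link1  2|0|0
+link2  3|0|0
+link3  4|0|0
C(3,1) f=2→J2  4|0|1
R(3,0) f=1→J1  4|1|1
R(2,0) f=1→J1  4|2|1
PS(0,1) f=2→J2  4|2|2
M = 3(4−1)−2·2−2 = 9−4−2 = 3

M = 3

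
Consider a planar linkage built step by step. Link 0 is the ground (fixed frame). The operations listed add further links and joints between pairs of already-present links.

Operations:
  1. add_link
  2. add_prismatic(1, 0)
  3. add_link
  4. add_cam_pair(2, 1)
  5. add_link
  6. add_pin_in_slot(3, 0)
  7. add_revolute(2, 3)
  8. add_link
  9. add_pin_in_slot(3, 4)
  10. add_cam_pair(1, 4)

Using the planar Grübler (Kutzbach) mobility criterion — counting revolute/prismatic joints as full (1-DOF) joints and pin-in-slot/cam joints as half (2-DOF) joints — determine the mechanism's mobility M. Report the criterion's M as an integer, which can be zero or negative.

(L,J1,J2)=(1,0,0); link0 fixed
link1: (2,0,0)
P 1-0 [J1]: (2,1,0)
link2: (3,1,0)
C 2-1 [J2]: (3,1,1)
link3: (4,1,1)
PS 3-0 [J2]: (4,1,2)
R 2-3 [J1]: (4,2,2)
link4: (5,2,2)
PS 3-4 [J2]: (5,2,3)
C 1-4 [J2]: (5,2,4)
Grübler: 3·4 − 2·2 − 4 = 4

M = 4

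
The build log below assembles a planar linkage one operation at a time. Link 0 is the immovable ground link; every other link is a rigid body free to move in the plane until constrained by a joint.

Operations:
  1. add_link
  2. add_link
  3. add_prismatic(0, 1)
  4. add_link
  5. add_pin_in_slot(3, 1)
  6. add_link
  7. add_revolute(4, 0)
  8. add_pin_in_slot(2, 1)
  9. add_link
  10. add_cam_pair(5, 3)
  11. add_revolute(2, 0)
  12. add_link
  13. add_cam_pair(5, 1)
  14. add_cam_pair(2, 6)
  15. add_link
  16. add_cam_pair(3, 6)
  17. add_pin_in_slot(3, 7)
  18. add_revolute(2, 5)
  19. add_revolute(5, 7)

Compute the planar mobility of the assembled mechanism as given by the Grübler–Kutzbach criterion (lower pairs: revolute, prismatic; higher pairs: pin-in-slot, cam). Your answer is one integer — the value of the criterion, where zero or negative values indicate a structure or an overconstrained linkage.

L=1 J1=0 J2=0
add link → L=2 J1=0 J2=0
add link → L=3 J1=0 J2=0
P@0,1 dof=1 J1 → L=3 J1=1 J2=0
add link → L=4 J1=1 J2=0
PS@3,1 dof=2 J2 → L=4 J1=1 J2=1
add link → L=5 J1=1 J2=1
R@4,0 dof=1 J1 → L=5 J1=2 J2=1
PS@2,1 dof=2 J2 → L=5 J1=2 J2=2
add link → L=6 J1=2 J2=2
C@5,3 dof=2 J2 → L=6 J1=2 J2=3
R@2,0 dof=1 J1 → L=6 J1=3 J2=3
add link → L=7 J1=3 J2=3
C@5,1 dof=2 J2 → L=7 J1=3 J2=4
C@2,6 dof=2 J2 → L=7 J1=3 J2=5
add link → L=8 J1=3 J2=5
C@3,6 dof=2 J2 → L=8 J1=3 J2=6
PS@3,7 dof=2 J2 → L=8 J1=3 J2=7
R@2,5 dof=1 J1 → L=8 J1=4 J2=7
R@5,7 dof=1 J1 → L=8 J1=5 J2=7
M=3(L−1)−2J1−J2=3·7−2·5−7=4

M = 4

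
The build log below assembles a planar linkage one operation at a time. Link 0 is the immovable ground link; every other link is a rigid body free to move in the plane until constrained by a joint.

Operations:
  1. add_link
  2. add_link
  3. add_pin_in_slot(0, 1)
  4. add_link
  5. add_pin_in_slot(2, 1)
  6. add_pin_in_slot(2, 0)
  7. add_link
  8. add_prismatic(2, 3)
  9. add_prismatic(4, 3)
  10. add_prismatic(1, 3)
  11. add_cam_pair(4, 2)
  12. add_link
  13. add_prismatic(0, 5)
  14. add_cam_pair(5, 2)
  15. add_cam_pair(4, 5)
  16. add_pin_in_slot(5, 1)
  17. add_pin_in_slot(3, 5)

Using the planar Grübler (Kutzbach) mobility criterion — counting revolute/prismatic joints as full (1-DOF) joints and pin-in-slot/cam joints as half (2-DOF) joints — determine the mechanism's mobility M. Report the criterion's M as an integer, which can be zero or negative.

link 0 = ground. State L|J1|J2 = 1|0|0
+link1  2|0|0
+link2  3|0|0
PS(0,1) f=2→J2  3|0|1
+link3  4|0|1
PS(2,1) f=2→J2  4|0|2
PS(2,0) f=2→J2  4|0|3
+link4  5|0|3
P(2,3) f=1→J1  5|1|3
P(4,3) f=1→J1  5|2|3
P(1,3) f=1→J1  5|3|3
C(4,2) f=2→J2  5|3|4
+link5  6|3|4
P(0,5) f=1→J1  6|4|4
C(5,2) f=2→J2  6|4|5
C(4,5) f=2→J2  6|4|6
PS(5,1) f=2→J2  6|4|7
PS(3,5) f=2→J2  6|4|8
M = 3(6−1)−2·4−8 = 15−8−8 = -1

M = -1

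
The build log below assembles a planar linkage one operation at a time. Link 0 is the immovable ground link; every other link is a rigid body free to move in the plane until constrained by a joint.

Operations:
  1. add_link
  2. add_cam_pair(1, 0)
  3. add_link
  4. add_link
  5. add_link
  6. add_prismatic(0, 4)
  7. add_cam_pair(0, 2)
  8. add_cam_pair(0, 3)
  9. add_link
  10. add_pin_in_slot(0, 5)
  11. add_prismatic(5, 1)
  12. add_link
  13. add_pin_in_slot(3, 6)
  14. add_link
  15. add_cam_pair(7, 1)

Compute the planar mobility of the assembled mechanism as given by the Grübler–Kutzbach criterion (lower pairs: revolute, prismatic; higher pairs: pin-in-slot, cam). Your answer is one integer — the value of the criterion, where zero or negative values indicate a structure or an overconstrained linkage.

M = 11

L=1 J1=0 J2=0
add link → L=2 J1=0 J2=0
C@1,0 dof=2 J2 → L=2 J1=0 J2=1
add link → L=3 J1=0 J2=1
add link → L=4 J1=0 J2=1
add link → L=5 J1=0 J2=1
P@0,4 dof=1 J1 → L=5 J1=1 J2=1
C@0,2 dof=2 J2 → L=5 J1=1 J2=2
C@0,3 dof=2 J2 → L=5 J1=1 J2=3
add link → L=6 J1=1 J2=3
PS@0,5 dof=2 J2 → L=6 J1=1 J2=4
P@5,1 dof=1 J1 → L=6 J1=2 J2=4
add link → L=7 J1=2 J2=4
PS@3,6 dof=2 J2 → L=7 J1=2 J2=5
add link → L=8 J1=2 J2=5
C@7,1 dof=2 J2 → L=8 J1=2 J2=6
M=3(L−1)−2J1−J2=3·7−2·2−6=11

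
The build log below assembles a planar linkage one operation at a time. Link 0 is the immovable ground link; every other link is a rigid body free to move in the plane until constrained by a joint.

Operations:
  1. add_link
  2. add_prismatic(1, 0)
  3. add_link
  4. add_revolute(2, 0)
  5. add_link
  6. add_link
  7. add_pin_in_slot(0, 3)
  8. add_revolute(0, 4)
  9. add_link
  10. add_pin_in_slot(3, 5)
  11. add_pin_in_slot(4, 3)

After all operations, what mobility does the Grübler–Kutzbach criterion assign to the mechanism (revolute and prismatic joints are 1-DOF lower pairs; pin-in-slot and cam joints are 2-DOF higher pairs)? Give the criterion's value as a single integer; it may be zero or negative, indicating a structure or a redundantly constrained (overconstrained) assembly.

link 0 = ground. State L|J1|J2 = 1|0|0
+link1  2|0|0
P(1,0) f=1→J1  2|1|0
+link2  3|1|0
R(2,0) f=1→J1  3|2|0
+link3  4|2|0
+link4  5|2|0
PS(0,3) f=2→J2  5|2|1
R(0,4) f=1→J1  5|3|1
+link5  6|3|1
PS(3,5) f=2→J2  6|3|2
PS(4,3) f=2→J2  6|3|3
M = 3(6−1)−2·3−3 = 15−6−3 = 6

M = 6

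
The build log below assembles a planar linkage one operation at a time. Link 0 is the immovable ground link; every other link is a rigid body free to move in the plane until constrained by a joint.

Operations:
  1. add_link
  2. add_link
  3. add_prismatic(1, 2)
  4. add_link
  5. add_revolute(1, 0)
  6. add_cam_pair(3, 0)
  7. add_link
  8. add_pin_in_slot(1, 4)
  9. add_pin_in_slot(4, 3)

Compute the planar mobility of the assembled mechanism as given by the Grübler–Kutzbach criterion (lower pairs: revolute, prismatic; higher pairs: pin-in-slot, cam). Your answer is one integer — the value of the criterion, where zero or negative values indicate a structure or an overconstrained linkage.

M = 5

(L,J1,J2)=(1,0,0); link0 fixed
link1: (2,0,0)
link2: (3,0,0)
P 1-2 [J1]: (3,1,0)
link3: (4,1,0)
R 1-0 [J1]: (4,2,0)
C 3-0 [J2]: (4,2,1)
link4: (5,2,1)
PS 1-4 [J2]: (5,2,2)
PS 4-3 [J2]: (5,2,3)
Grübler: 3·4 − 2·2 − 3 = 5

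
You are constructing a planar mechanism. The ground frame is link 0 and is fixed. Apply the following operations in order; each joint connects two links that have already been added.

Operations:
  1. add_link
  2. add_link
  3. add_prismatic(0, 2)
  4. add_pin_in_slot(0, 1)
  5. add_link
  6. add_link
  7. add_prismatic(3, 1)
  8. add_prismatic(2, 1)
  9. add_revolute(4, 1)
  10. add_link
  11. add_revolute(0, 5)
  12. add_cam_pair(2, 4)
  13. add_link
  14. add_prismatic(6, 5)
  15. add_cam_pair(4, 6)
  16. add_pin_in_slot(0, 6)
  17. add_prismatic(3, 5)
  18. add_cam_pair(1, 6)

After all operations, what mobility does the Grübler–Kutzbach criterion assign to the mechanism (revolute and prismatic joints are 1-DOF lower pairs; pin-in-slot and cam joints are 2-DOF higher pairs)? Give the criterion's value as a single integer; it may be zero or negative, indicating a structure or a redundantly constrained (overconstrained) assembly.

[1;0;0] (link 0 is ground)
L+ [2;0;0]
L+ [3;0;0]
P(0,2)∈J1 [3;1;0]
PS(0,1)∈J2 [3;1;1]
L+ [4;1;1]
L+ [5;1;1]
P(3,1)∈J1 [5;2;1]
P(2,1)∈J1 [5;3;1]
R(4,1)∈J1 [5;4;1]
L+ [6;4;1]
R(0,5)∈J1 [6;5;1]
C(2,4)∈J2 [6;5;2]
L+ [7;5;2]
P(6,5)∈J1 [7;6;2]
C(4,6)∈J2 [7;6;3]
PS(0,6)∈J2 [7;6;4]
P(3,5)∈J1 [7;7;4]
C(1,6)∈J2 [7;7;5]
mobility = 18 − 14 − 5 = -1

M = -1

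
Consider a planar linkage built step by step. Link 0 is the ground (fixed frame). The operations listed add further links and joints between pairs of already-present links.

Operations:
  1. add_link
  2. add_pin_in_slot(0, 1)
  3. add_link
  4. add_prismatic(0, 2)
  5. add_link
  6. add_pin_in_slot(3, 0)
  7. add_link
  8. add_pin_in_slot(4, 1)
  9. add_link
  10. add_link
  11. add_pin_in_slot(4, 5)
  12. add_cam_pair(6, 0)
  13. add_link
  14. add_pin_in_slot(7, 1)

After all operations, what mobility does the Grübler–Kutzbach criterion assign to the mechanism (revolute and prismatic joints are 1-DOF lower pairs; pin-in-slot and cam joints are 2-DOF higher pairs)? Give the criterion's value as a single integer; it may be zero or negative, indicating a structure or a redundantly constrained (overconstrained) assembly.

M = 13

[1;0;0] (link 0 is ground)
L+ [2;0;0]
PS(0,1)∈J2 [2;0;1]
L+ [3;0;1]
P(0,2)∈J1 [3;1;1]
L+ [4;1;1]
PS(3,0)∈J2 [4;1;2]
L+ [5;1;2]
PS(4,1)∈J2 [5;1;3]
L+ [6;1;3]
L+ [7;1;3]
PS(4,5)∈J2 [7;1;4]
C(6,0)∈J2 [7;1;5]
L+ [8;1;5]
PS(7,1)∈J2 [8;1;6]
mobility = 21 − 2 − 6 = 13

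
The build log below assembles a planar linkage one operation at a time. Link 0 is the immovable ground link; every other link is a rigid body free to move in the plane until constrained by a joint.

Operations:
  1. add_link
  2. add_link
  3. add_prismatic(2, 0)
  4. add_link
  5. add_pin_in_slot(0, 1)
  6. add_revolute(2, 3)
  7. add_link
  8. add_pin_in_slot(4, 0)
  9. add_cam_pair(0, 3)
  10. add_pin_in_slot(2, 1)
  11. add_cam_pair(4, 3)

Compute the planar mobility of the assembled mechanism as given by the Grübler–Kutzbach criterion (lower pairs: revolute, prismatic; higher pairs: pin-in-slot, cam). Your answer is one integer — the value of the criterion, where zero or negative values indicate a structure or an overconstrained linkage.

[1;0;0] (link 0 is ground)
L+ [2;0;0]
L+ [3;0;0]
P(2,0)∈J1 [3;1;0]
L+ [4;1;0]
PS(0,1)∈J2 [4;1;1]
R(2,3)∈J1 [4;2;1]
L+ [5;2;1]
PS(4,0)∈J2 [5;2;2]
C(0,3)∈J2 [5;2;3]
PS(2,1)∈J2 [5;2;4]
C(4,3)∈J2 [5;2;5]
mobility = 12 − 4 − 5 = 3

M = 3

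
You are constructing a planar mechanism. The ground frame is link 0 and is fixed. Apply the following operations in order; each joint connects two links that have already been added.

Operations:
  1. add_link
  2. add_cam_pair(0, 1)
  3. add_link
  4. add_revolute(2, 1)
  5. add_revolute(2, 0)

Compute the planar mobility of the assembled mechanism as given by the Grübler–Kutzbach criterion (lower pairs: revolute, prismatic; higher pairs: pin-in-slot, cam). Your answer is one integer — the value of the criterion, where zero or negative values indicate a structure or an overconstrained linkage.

[1;0;0] (link 0 is ground)
L+ [2;0;0]
C(0,1)∈J2 [2;0;1]
L+ [3;0;1]
R(2,1)∈J1 [3;1;1]
R(2,0)∈J1 [3;2;1]
mobility = 6 − 4 − 1 = 1

M = 1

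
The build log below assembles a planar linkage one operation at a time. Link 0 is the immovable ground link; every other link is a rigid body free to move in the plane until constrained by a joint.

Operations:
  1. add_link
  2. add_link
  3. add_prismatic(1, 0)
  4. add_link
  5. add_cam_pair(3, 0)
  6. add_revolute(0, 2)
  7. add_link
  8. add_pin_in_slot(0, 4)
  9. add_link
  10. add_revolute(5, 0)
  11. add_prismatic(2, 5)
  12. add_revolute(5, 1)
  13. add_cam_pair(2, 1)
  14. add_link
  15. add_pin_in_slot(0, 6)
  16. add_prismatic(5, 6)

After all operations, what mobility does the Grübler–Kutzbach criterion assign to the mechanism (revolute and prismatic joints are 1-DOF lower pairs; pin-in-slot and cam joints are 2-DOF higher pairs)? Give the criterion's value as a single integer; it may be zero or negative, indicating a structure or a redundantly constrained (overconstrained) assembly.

(L,J1,J2)=(1,0,0); link0 fixed
link1: (2,0,0)
link2: (3,0,0)
P 1-0 [J1]: (3,1,0)
link3: (4,1,0)
C 3-0 [J2]: (4,1,1)
R 0-2 [J1]: (4,2,1)
link4: (5,2,1)
PS 0-4 [J2]: (5,2,2)
link5: (6,2,2)
R 5-0 [J1]: (6,3,2)
P 2-5 [J1]: (6,4,2)
R 5-1 [J1]: (6,5,2)
C 2-1 [J2]: (6,5,3)
link6: (7,5,3)
PS 0-6 [J2]: (7,5,4)
P 5-6 [J1]: (7,6,4)
Grübler: 3·6 − 2·6 − 4 = 2

M = 2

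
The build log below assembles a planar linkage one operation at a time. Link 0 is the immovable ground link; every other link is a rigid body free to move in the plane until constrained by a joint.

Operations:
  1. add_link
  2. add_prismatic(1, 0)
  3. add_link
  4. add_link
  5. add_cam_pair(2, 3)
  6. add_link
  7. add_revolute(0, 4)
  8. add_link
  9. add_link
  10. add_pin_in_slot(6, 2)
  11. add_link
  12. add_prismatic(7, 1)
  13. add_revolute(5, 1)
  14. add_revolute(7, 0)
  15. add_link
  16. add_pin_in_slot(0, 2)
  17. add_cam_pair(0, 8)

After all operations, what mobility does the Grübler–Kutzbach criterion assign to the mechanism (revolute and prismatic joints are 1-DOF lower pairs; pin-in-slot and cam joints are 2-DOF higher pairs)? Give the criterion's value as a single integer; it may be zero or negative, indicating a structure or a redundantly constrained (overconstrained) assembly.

link 0 = ground. State L|J1|J2 = 1|0|0
+link1  2|0|0
P(1,0) f=1→J1  2|1|0
+link2  3|1|0
+link3  4|1|0
C(2,3) f=2→J2  4|1|1
+link4  5|1|1
R(0,4) f=1→J1  5|2|1
+link5  6|2|1
+link6  7|2|1
PS(6,2) f=2→J2  7|2|2
+link7  8|2|2
P(7,1) f=1→J1  8|3|2
R(5,1) f=1→J1  8|4|2
R(7,0) f=1→J1  8|5|2
+link8  9|5|2
PS(0,2) f=2→J2  9|5|3
C(0,8) f=2→J2  9|5|4
M = 3(9−1)−2·5−4 = 24−10−4 = 10

M = 10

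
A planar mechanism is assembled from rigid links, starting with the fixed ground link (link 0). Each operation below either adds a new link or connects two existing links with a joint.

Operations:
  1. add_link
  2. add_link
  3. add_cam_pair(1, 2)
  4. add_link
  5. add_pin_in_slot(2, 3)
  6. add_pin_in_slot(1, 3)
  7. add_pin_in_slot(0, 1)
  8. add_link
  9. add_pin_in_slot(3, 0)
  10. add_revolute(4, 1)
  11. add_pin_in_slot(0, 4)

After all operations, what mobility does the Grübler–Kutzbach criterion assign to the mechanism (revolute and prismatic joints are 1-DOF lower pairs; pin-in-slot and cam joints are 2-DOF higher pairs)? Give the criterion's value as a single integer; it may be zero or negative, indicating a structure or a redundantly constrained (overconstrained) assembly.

(L,J1,J2)=(1,0,0); link0 fixed
link1: (2,0,0)
link2: (3,0,0)
C 1-2 [J2]: (3,0,1)
link3: (4,0,1)
PS 2-3 [J2]: (4,0,2)
PS 1-3 [J2]: (4,0,3)
PS 0-1 [J2]: (4,0,4)
link4: (5,0,4)
PS 3-0 [J2]: (5,0,5)
R 4-1 [J1]: (5,1,5)
PS 0-4 [J2]: (5,1,6)
Grübler: 3·4 − 2·1 − 6 = 4

M = 4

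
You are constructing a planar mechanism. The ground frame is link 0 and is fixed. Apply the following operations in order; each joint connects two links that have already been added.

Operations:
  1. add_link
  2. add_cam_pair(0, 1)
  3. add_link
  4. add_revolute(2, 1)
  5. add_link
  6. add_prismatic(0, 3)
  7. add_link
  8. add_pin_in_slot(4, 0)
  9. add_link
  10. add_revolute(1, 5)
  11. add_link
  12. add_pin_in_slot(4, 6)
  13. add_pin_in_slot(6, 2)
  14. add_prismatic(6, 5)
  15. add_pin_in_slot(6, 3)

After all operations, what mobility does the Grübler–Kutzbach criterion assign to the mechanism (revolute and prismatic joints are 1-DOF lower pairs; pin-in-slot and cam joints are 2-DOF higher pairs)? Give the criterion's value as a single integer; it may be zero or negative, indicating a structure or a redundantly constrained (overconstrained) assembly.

M = 5

ground; <1,0,0>
#1 <2,0,0>
C:0↔1 J2 <2,0,1>
#2 <3,0,1>
R:2↔1 J1 <3,1,1>
#3 <4,1,1>
P:0↔3 J1 <4,2,1>
#4 <5,2,1>
PS:4↔0 J2 <5,2,2>
#5 <6,2,2>
R:1↔5 J1 <6,3,2>
#6 <7,3,2>
PS:4↔6 J2 <7,3,3>
PS:6↔2 J2 <7,3,4>
P:6↔5 J1 <7,4,4>
PS:6↔3 J2 <7,4,5>
3×6 − 2×4 − 1×5 = 5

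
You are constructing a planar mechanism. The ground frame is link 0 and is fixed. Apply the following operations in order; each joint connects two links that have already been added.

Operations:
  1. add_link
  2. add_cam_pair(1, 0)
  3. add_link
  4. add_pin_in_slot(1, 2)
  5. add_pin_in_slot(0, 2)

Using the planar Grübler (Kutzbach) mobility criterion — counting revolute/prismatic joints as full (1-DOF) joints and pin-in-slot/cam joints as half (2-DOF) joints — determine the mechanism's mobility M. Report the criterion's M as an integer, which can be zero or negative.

M = 3

(L,J1,J2)=(1,0,0); link0 fixed
link1: (2,0,0)
C 1-0 [J2]: (2,0,1)
link2: (3,0,1)
PS 1-2 [J2]: (3,0,2)
PS 0-2 [J2]: (3,0,3)
Grübler: 3·2 − 2·0 − 3 = 3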